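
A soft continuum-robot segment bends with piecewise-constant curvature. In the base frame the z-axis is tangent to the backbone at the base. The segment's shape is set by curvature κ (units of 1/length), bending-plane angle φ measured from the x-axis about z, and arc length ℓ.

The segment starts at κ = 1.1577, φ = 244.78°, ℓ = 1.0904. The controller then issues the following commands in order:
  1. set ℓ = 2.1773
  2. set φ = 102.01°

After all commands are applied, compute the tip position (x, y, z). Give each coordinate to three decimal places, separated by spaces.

initial: κ=1.1577, φ=244.78°, ℓ=1.0904
cmd 1: set ℓ=2.1773 → (κ,φ,ℓ)=(1.1577,244.78°,2.1773) → tip=(-0.6674,-1.4170,0.5025)
cmd 2: set φ=102.01° → (κ,φ,ℓ)=(1.1577,102.01°,2.1773) → tip=(-0.3259,1.5320,0.5025)

-0.326 1.532 0.503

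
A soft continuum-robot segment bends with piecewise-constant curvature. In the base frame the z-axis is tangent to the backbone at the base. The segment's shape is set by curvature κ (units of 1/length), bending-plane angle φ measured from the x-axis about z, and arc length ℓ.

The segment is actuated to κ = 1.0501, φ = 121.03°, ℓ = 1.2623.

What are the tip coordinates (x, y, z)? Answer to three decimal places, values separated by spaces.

θ = κ·ℓ = 1.0501 × 1.2623 = 1.32554 rad
ρ = (1 − cos θ)/κ = (1 − 0.24280)/1.0501 = 0.72107
z = sin θ / κ = 0.97008/1.0501 = 0.92379
x = ρ cos φ = 0.72107 × cos(121.03°) = -0.37170
y = ρ sin φ = 0.72107 × sin(121.03°) = 0.61788

-0.372 0.618 0.924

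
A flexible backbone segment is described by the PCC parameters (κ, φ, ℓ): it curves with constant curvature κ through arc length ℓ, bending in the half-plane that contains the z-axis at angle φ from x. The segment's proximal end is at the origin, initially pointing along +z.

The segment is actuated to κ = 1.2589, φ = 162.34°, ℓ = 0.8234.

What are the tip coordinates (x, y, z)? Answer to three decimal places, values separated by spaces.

-0.372 0.118 0.684

θ = κ·ℓ = 1.2589 × 0.8234 = 1.03658 rad
ρ = (1 − cos θ)/κ = (1 − 0.50917)/1.2589 = 0.38989
z = sin θ / κ = 0.86067/1.2589 = 0.68367
x = ρ cos φ = 0.38989 × cos(162.34°) = -0.37152
y = ρ sin φ = 0.38989 × sin(162.34°) = 0.11828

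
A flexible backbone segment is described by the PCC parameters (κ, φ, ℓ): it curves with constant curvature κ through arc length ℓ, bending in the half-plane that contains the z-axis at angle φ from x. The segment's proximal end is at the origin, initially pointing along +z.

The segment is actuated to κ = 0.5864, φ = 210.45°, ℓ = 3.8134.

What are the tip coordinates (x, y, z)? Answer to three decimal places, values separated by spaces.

θ = κ·ℓ = 0.5864 × 3.8134 = 2.23618 rad
ρ = (1 − cos θ)/κ = (1 − -0.61736)/0.5864 = 2.75812
z = sin θ / κ = 0.78668/0.5864 = 1.34154
x = ρ cos φ = 2.75812 × cos(210.45°) = -2.37769
y = ρ sin φ = 2.75812 × sin(210.45°) = -1.39778

-2.378 -1.398 1.342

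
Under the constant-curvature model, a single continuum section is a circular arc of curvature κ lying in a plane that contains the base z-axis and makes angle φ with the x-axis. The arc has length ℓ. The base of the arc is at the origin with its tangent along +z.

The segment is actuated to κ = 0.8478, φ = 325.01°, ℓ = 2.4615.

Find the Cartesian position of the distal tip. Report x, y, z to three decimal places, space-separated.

1.443 -1.010 1.026

θ = κ·ℓ = 0.8478 × 2.4615 = 2.08686 rad
ρ = (1 − cos θ)/κ = (1 − -0.49346)/0.8478 = 1.76157
z = sin θ / κ = 0.86977/0.8478 = 1.02591
x = ρ cos φ = 1.76157 × cos(325.01°) = 1.44317
y = ρ sin φ = 1.76157 × sin(325.01°) = -1.01014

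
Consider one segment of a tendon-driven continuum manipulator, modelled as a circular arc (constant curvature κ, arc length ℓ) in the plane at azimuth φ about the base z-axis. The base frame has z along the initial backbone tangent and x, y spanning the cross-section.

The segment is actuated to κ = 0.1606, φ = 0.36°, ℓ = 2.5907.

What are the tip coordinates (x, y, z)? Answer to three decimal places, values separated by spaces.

0.531 0.003 2.517

θ = κ·ℓ = 0.1606 × 2.5907 = 0.41607 rad
ρ = (1 − cos θ)/κ = (1 − 0.91469)/0.1606 = 0.53122
z = sin θ / κ = 0.40417/0.1606 = 2.51660
x = ρ cos φ = 0.53122 × cos(0.36°) = 0.53121
y = ρ sin φ = 0.53122 × sin(0.36°) = 0.00334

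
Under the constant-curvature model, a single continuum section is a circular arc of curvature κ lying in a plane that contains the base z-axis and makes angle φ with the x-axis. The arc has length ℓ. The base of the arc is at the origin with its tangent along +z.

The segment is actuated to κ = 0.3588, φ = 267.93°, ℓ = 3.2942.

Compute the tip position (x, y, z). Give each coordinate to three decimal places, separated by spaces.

-0.063 -1.729 2.579

θ = κ·ℓ = 0.3588 × 3.2942 = 1.18196 rad
ρ = (1 − cos θ)/κ = (1 − 0.37911)/0.3588 = 1.73045
z = sin θ / κ = 0.92535/0.3588 = 2.57901
x = ρ cos φ = 1.73045 × cos(267.93°) = -0.06250
y = ρ sin φ = 1.73045 × sin(267.93°) = -1.72933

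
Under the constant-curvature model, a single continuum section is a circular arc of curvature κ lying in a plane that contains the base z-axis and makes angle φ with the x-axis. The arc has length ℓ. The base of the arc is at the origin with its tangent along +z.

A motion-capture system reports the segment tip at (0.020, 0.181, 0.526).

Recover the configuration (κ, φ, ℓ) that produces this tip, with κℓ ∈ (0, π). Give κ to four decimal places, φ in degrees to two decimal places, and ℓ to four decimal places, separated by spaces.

ρ = √(x²+y²) = √(0.020² + 0.181²) = 0.18210
φ = atan2(y, x) mod 360° = atan2(0.181, 0.020) = 83.6946°
|p|² = ρ² + z² = 0.18210² + 0.526² = 0.30984
κ = 2ρ / |p|² = 2×0.18210 / 0.30984 = 1.17547
θ = 2·atan2(ρ, z) = 2·atan2(0.18210, 0.526) = 0.66657 rad
ℓ = θ/κ = 0.66657/1.17547 = 0.56707

1.1755 83.69 0.5671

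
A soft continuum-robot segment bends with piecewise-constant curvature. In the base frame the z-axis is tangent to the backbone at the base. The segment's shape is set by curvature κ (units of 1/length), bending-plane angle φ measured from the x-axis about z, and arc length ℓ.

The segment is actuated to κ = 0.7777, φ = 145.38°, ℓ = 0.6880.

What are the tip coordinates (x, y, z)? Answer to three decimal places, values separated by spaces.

-0.148 0.102 0.656

θ = κ·ℓ = 0.7777 × 0.6880 = 0.53506 rad
ρ = (1 − cos θ)/κ = (1 − 0.86024)/0.7777 = 0.17971
z = sin θ / κ = 0.50989/0.7777 = 0.65564
x = ρ cos φ = 0.17971 × cos(145.38°) = -0.14789
y = ρ sin φ = 0.17971 × sin(145.38°) = 0.10210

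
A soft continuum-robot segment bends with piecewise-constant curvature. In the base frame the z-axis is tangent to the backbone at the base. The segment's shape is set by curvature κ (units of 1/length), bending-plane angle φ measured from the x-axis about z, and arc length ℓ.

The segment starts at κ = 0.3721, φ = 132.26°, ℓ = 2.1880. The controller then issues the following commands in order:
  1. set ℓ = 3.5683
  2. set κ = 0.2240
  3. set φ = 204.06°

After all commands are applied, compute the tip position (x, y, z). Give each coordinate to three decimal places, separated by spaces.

-1.234 -0.551 3.200

initial: κ=0.3721, φ=132.26°, ℓ=2.1880
cmd 1: set ℓ=3.5683 → (κ,φ,ℓ)=(0.3721,132.26°,3.5683) → tip=(-1.3724,1.5103,2.6085)
cmd 2: set κ=0.2240 → (κ,φ,ℓ)=(0.2240,132.26°,3.5683) → tip=(-0.9090,1.0004,3.2003)
cmd 3: set φ=204.06° → (κ,φ,ℓ)=(0.2240,204.06°,3.5683) → tip=(-1.2343,-0.5511,3.2003)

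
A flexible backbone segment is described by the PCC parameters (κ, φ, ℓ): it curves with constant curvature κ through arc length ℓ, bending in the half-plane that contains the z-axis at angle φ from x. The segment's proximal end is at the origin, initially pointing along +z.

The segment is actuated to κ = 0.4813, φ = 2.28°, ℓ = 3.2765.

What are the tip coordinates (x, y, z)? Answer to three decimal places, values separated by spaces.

2.089 0.083 2.078

θ = κ·ℓ = 0.4813 × 3.2765 = 1.57698 rad
ρ = (1 − cos θ)/κ = (1 − -0.00618)/0.4813 = 2.09055
z = sin θ / κ = 0.99998/0.4813 = 2.07767
x = ρ cos φ = 2.09055 × cos(2.28°) = 2.08890
y = ρ sin φ = 2.09055 × sin(2.28°) = 0.08317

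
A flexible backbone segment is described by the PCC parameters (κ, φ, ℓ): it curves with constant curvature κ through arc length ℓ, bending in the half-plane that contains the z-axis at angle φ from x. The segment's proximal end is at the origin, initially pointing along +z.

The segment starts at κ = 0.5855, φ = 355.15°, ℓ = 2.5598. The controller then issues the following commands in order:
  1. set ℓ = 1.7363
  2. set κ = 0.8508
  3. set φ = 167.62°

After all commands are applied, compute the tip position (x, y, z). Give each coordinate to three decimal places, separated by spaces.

-1.041 0.228 1.170

initial: κ=0.5855, φ=355.15°, ℓ=2.5598
cmd 1: set ℓ=1.7363 → (κ,φ,ℓ)=(0.5855,355.15°,1.7363) → tip=(0.8062,-0.0684,1.4523)
cmd 2: set κ=0.8508 → (κ,φ,ℓ)=(0.8508,355.15°,1.7363) → tip=(1.0618,-0.0901,1.1702)
cmd 3: set φ=167.62° → (κ,φ,ℓ)=(0.8508,167.62°,1.7363) → tip=(-1.0408,0.2285,1.1702)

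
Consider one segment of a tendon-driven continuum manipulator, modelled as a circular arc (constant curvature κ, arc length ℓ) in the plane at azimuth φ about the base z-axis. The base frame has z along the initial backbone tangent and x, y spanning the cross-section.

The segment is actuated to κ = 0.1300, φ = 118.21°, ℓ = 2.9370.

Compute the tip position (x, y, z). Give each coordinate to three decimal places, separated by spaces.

θ = κ·ℓ = 0.1300 × 2.9370 = 0.38181 rad
ρ = (1 − cos θ)/κ = (1 − 0.92799)/0.1300 = 0.55391
z = sin θ / κ = 0.37260/0.1300 = 2.86616
x = ρ cos φ = 0.55391 × cos(118.21°) = -0.26184
y = ρ sin φ = 0.55391 × sin(118.21°) = 0.48812

-0.262 0.488 2.866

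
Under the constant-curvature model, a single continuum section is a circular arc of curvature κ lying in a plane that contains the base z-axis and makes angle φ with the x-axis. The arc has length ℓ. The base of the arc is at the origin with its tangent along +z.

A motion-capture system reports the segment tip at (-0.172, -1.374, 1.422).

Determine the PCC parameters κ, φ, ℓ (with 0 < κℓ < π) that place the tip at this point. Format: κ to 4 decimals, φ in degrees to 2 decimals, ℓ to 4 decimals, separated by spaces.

ρ = √(x²+y²) = √(-0.172² + -1.374²) = 1.38472
φ = atan2(y, x) mod 360° = atan2(-1.374, -0.172) = 262.8647°
|p|² = ρ² + z² = 1.38472² + 1.422² = 3.93954
κ = 2ρ / |p|² = 2×1.38472 / 3.93954 = 0.70299
θ = 2·atan2(ρ, z) = 2·atan2(1.38472, 1.422) = 1.54424 rad
ℓ = θ/κ = 1.54424/0.70299 = 2.19668

0.7030 262.86 2.1967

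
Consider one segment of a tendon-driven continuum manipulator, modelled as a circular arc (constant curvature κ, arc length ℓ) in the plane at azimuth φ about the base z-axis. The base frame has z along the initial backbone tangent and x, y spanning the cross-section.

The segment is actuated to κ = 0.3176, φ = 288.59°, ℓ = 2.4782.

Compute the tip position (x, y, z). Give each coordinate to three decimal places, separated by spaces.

θ = κ·ℓ = 0.3176 × 2.4782 = 0.78708 rad
ρ = (1 − cos θ)/κ = (1 − 0.70592)/0.3176 = 0.92595
z = sin θ / κ = 0.70829/0.3176 = 2.23014
x = ρ cos φ = 0.92595 × cos(288.59°) = 0.29519
y = ρ sin φ = 0.92595 × sin(288.59°) = -0.87764

0.295 -0.878 2.230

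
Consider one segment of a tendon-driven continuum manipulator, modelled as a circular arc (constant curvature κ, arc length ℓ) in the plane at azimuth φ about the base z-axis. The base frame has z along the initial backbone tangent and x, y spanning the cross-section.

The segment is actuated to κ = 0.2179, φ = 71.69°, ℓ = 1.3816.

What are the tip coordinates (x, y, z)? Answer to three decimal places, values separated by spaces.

θ = κ·ℓ = 0.2179 × 1.3816 = 0.30105 rad
ρ = (1 − cos θ)/κ = (1 − 0.95503)/0.2179 = 0.20640
z = sin θ / κ = 0.29652/0.2179 = 1.36082
x = ρ cos φ = 0.20640 × cos(71.69°) = 0.06484
y = ρ sin φ = 0.20640 × sin(71.69°) = 0.19595

0.065 0.196 1.361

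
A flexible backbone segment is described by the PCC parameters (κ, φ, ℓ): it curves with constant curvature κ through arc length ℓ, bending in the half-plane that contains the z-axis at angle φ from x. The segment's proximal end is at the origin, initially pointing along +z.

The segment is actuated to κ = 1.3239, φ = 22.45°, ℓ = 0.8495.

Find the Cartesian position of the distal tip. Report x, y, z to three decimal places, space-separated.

θ = κ·ℓ = 1.3239 × 0.8495 = 1.12465 rad
ρ = (1 − cos θ)/κ = (1 − 0.43149)/1.3239 = 0.42942
z = sin θ / κ = 0.90212/1.3239 = 0.68141
x = ρ cos φ = 0.42942 × cos(22.45°) = 0.39688
y = ρ sin φ = 0.42942 × sin(22.45°) = 0.16399

0.397 0.164 0.681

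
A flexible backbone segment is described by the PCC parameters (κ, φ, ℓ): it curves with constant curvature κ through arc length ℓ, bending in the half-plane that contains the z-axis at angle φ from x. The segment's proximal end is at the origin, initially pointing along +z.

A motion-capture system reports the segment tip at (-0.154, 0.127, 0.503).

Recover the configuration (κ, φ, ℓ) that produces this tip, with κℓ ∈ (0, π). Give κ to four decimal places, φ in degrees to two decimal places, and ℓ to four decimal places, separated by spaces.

1.3632 140.49 0.5542

ρ = √(x²+y²) = √(-0.154² + 0.127²) = 0.19961
φ = atan2(y, x) mod 360° = atan2(0.127, -0.154) = 140.4884°
|p|² = ρ² + z² = 0.19961² + 0.503² = 0.29285
κ = 2ρ / |p|² = 2×0.19961 / 0.29285 = 1.36322
θ = 2·atan2(ρ, z) = 2·atan2(0.19961, 0.503) = 0.75556 rad
ℓ = θ/κ = 0.75556/1.36322 = 0.55425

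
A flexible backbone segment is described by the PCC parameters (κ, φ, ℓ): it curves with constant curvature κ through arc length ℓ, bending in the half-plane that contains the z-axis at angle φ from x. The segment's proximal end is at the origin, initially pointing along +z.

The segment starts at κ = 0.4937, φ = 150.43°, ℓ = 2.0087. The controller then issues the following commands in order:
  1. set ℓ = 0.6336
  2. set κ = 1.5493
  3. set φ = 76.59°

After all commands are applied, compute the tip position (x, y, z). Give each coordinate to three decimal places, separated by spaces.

0.067 0.279 0.537

initial: κ=0.4937, φ=150.43°, ℓ=2.0087
cmd 1: set ℓ=0.6336 → (κ,φ,ℓ)=(0.4937,150.43°,0.6336) → tip=(-0.0855,0.0485,0.6233)
cmd 2: set κ=1.5493 → (κ,φ,ℓ)=(1.5493,150.43°,0.6336) → tip=(-0.2494,0.1415,0.5366)
cmd 3: set φ=76.59° → (κ,φ,ℓ)=(1.5493,76.59°,0.6336) → tip=(0.0665,0.2790,0.5366)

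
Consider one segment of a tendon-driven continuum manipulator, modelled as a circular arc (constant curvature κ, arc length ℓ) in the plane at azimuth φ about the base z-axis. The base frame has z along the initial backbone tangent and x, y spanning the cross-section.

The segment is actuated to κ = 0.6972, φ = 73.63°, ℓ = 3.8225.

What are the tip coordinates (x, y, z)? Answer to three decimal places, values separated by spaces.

0.763 2.599 0.658

θ = κ·ℓ = 0.6972 × 3.8225 = 2.66505 rad
ρ = (1 − cos θ)/κ = (1 − -0.88858)/0.6972 = 2.70881
z = sin θ / κ = 0.45871/0.6972 = 0.65794
x = ρ cos φ = 2.70881 × cos(73.63°) = 0.76345
y = ρ sin φ = 2.70881 × sin(73.63°) = 2.59900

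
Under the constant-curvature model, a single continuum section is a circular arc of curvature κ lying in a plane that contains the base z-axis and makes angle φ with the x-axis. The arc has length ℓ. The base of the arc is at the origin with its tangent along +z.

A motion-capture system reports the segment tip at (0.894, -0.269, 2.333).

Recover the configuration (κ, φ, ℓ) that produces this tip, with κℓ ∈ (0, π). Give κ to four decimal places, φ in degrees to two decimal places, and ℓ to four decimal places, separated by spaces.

ρ = √(x²+y²) = √(0.894² + -0.269²) = 0.93359
φ = atan2(y, x) mod 360° = atan2(-0.269, 0.894) = 343.2537°
|p|² = ρ² + z² = 0.93359² + 2.333² = 6.31449
κ = 2ρ / |p|² = 2×0.93359 / 6.31449 = 0.29570
θ = 2·atan2(ρ, z) = 2·atan2(0.93359, 2.333) = 0.76130 rad
ℓ = θ/κ = 0.76130/0.29570 = 2.57459

0.2957 343.25 2.5746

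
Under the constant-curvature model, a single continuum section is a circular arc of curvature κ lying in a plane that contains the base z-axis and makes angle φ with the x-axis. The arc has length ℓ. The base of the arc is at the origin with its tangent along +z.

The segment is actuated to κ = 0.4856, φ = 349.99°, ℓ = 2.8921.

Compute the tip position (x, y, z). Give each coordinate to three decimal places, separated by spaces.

θ = κ·ℓ = 0.4856 × 2.8921 = 1.40440 rad
ρ = (1 − cos θ)/κ = (1 − 0.16563)/0.4856 = 1.71823
z = sin θ / κ = 0.98619/0.4856 = 2.03087
x = ρ cos φ = 1.71823 × cos(349.99°) = 1.69208
y = ρ sin φ = 1.71823 × sin(349.99°) = -0.29866

1.692 -0.299 2.031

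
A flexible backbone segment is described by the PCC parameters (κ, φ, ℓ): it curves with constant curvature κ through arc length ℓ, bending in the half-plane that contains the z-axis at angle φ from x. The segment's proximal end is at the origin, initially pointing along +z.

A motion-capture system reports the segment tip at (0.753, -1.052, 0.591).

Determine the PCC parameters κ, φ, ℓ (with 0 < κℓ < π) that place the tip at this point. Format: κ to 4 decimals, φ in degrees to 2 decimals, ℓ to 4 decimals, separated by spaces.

1.2790 305.59 1.7862

ρ = √(x²+y²) = √(0.753² + -1.052²) = 1.29372
φ = atan2(y, x) mod 360° = atan2(-1.052, 0.753) = 305.5943°
|p|² = ρ² + z² = 1.29372² + 0.591² = 2.02299
κ = 2ρ / |p|² = 2×1.29372 / 2.02299 = 1.27902
θ = 2·atan2(ρ, z) = 2·atan2(1.29372, 0.591) = 2.28457 rad
ℓ = θ/κ = 2.28457/1.27902 = 1.78619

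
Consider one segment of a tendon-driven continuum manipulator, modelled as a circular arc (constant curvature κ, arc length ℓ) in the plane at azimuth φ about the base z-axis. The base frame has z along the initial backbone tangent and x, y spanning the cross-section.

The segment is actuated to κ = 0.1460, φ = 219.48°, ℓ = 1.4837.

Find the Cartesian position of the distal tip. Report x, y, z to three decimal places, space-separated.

θ = κ·ℓ = 0.1460 × 1.4837 = 0.21662 rad
ρ = (1 − cos θ)/κ = (1 − 0.97663)/0.1460 = 0.16007
z = sin θ / κ = 0.21493/0.1460 = 1.47212
x = ρ cos φ = 0.16007 × cos(219.48°) = -0.12355
y = ρ sin φ = 0.16007 × sin(219.48°) = -0.10178

-0.124 -0.102 1.472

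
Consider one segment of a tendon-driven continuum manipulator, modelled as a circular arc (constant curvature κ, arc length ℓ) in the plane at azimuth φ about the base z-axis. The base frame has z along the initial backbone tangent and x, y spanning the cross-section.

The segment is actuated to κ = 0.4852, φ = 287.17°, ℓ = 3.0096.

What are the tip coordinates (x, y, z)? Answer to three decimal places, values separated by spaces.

θ = κ·ℓ = 0.4852 × 3.0096 = 1.46026 rad
ρ = (1 − cos θ)/κ = (1 − 0.11031)/0.4852 = 1.83365
z = sin θ / κ = 0.99390/0.4852 = 2.04843
x = ρ cos φ = 1.83365 × cos(287.17°) = 0.54131
y = ρ sin φ = 1.83365 × sin(287.17°) = -1.75193

0.541 -1.752 2.048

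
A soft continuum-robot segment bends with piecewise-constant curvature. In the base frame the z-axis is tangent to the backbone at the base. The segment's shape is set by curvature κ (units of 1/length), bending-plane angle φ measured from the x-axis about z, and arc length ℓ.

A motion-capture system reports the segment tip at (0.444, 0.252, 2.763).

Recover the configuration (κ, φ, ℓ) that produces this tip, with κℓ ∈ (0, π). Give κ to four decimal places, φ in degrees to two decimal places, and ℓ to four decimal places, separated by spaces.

0.1293 29.58 2.8255

ρ = √(x²+y²) = √(0.444² + 0.252²) = 0.51053
φ = atan2(y, x) mod 360° = atan2(0.252, 0.444) = 29.5778°
|p|² = ρ² + z² = 0.51053² + 2.763² = 7.89481
κ = 2ρ / |p|² = 2×0.51053 / 7.89481 = 0.12933
θ = 2·atan2(ρ, z) = 2·atan2(0.51053, 2.763) = 0.36543 rad
ℓ = θ/κ = 0.36543/0.12933 = 2.82546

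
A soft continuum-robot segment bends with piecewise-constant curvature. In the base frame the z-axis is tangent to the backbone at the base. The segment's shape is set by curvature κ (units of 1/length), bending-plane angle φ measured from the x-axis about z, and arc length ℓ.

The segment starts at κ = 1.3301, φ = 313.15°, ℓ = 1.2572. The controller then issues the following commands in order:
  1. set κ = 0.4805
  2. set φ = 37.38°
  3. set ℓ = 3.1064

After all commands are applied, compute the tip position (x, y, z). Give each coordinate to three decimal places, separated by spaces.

initial: κ=1.3301, φ=313.15°, ℓ=1.2572
cmd 1: set κ=0.4805 → (κ,φ,ℓ)=(0.4805,313.15°,1.2572) → tip=(0.2519,-0.2687,1.1821)
cmd 2: set φ=37.38° → (κ,φ,ℓ)=(0.4805,37.38°,1.2572) → tip=(0.2927,0.2236,1.1821)
cmd 3: set ℓ=3.1064 → (κ,φ,ℓ)=(0.4805,37.38°,3.1064) → tip=(1.5246,1.1648,2.0748)

1.525 1.165 2.075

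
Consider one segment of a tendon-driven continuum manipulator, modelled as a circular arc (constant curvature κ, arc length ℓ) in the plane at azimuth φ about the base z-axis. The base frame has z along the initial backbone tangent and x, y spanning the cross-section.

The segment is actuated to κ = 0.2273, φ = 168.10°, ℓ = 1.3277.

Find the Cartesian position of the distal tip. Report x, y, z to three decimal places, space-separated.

-0.195 0.041 1.308

θ = κ·ℓ = 0.2273 × 1.3277 = 0.30179 rad
ρ = (1 − cos θ)/κ = (1 − 0.95481)/0.2273 = 0.19882
z = sin θ / κ = 0.29723/0.2273 = 1.30764
x = ρ cos φ = 0.19882 × cos(168.10°) = -0.19455
y = ρ sin φ = 0.19882 × sin(168.10°) = 0.04100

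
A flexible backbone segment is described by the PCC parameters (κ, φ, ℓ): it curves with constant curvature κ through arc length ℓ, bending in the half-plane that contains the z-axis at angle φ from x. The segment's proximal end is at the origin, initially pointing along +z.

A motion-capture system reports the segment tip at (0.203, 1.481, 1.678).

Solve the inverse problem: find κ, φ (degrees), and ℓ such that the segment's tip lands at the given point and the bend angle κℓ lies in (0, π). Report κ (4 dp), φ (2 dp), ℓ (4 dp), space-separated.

ρ = √(x²+y²) = √(0.203² + 1.481²) = 1.49485
φ = atan2(y, x) mod 360° = atan2(1.481, 0.203) = 82.1951°
|p|² = ρ² + z² = 1.49485² + 1.678² = 5.05025
κ = 2ρ / |p|² = 2×1.49485 / 5.05025 = 0.59199
θ = 2·atan2(ρ, z) = 2·atan2(1.49485, 1.678) = 1.45547 rad
ℓ = θ/κ = 1.45547/0.59199 = 2.45862

0.5920 82.20 2.4586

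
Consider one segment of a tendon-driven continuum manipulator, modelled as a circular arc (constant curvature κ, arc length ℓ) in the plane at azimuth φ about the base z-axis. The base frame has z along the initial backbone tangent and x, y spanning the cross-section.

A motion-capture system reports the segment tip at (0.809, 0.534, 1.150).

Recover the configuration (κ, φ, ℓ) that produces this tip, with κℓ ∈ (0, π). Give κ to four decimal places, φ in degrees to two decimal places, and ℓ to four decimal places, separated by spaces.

ρ = √(x²+y²) = √(0.809² + 0.534²) = 0.96935
φ = atan2(y, x) mod 360° = atan2(0.534, 0.809) = 33.4278°
|p|² = ρ² + z² = 0.96935² + 1.150² = 2.26214
κ = 2ρ / |p|² = 2×0.96935 / 2.26214 = 0.85702
θ = 2·atan2(ρ, z) = 2·atan2(0.96935, 1.150) = 1.40073 rad
ℓ = θ/κ = 1.40073/0.85702 = 1.63442

0.8570 33.43 1.6344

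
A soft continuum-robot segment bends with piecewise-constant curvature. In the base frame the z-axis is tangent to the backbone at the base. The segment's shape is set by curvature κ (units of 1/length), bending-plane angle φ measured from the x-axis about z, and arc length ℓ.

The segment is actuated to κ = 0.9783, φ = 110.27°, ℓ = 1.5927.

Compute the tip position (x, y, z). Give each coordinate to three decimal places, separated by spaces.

θ = κ·ℓ = 0.9783 × 1.5927 = 1.55814 rad
ρ = (1 − cos θ)/κ = (1 − 0.01266)/0.9783 = 1.00924
z = sin θ / κ = 0.99992/0.9783 = 1.02210
x = ρ cos φ = 1.00924 × cos(110.27°) = -0.34965
y = ρ sin φ = 1.00924 × sin(110.27°) = 0.94674

-0.350 0.947 1.022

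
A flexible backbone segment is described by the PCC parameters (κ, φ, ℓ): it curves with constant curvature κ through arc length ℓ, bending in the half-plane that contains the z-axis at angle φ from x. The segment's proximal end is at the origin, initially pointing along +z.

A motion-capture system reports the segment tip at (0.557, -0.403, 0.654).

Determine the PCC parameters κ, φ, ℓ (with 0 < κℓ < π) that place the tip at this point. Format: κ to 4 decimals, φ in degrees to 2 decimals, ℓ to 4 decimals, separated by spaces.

1.5271 324.11 1.0613

ρ = √(x²+y²) = √(0.557² + -0.403²) = 0.68750
φ = atan2(y, x) mod 360° = atan2(-0.403, 0.557) = 324.1136°
|p|² = ρ² + z² = 0.68750² + 0.654² = 0.90037
κ = 2ρ / |p|² = 2×0.68750 / 0.90037 = 1.52715
θ = 2·atan2(ρ, z) = 2·atan2(0.68750, 0.654) = 1.62073 rad
ℓ = θ/κ = 1.62073/1.52715 = 1.06128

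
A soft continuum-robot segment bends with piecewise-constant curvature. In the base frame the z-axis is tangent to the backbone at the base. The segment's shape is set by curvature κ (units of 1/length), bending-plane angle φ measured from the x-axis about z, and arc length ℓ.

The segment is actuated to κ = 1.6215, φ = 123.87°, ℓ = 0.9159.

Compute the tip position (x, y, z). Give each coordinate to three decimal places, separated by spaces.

θ = κ·ℓ = 1.6215 × 0.9159 = 1.48513 rad
ρ = (1 − cos θ)/κ = (1 − 0.08556)/1.6215 = 0.56395
z = sin θ / κ = 0.99633/1.6215 = 0.61445
x = ρ cos φ = 0.56395 × cos(123.87°) = -0.31429
y = ρ sin φ = 0.56395 × sin(123.87°) = 0.46825

-0.314 0.468 0.614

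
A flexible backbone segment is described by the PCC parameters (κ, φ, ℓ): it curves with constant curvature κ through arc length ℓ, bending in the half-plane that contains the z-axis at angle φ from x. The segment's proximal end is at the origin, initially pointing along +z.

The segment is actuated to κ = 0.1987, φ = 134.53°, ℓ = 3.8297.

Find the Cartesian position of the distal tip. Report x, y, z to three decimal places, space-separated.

-0.973 0.990 3.471

θ = κ·ℓ = 0.1987 × 3.8297 = 0.76096 rad
ρ = (1 − cos θ)/κ = (1 − 0.72417)/0.1987 = 1.38816
z = sin θ / κ = 0.68962/0.1987 = 3.47065
x = ρ cos φ = 1.38816 × cos(134.53°) = -0.97349
y = ρ sin φ = 1.38816 × sin(134.53°) = 0.98959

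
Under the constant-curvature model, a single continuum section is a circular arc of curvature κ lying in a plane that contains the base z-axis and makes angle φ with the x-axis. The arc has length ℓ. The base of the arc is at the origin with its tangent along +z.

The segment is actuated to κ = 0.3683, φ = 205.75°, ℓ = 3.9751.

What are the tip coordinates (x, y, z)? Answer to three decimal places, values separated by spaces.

θ = κ·ℓ = 0.3683 × 3.9751 = 1.46403 rad
ρ = (1 − cos θ)/κ = (1 − 0.10656)/0.3683 = 2.42584
z = sin θ / κ = 0.99431/0.3683 = 2.69972
x = ρ cos φ = 2.42584 × cos(205.75°) = -2.18495
y = ρ sin φ = 2.42584 × sin(205.75°) = -1.05389

-2.185 -1.054 2.700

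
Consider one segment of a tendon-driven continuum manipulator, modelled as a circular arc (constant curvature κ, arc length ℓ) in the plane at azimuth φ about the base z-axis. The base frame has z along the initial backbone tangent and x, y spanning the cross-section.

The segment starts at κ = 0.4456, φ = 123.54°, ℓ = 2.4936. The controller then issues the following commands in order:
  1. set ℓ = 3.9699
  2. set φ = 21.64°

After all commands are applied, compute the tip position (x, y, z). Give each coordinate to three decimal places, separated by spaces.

initial: κ=0.4456, φ=123.54°, ℓ=2.4936
cmd 1: set ℓ=3.9699 → (κ,φ,ℓ)=(0.4456,123.54°,3.9699) → tip=(-1.4841,2.2388,2.2002)
cmd 2: set φ=21.64° → (κ,φ,ℓ)=(0.4456,21.64°,3.9699) → tip=(2.4967,0.9905,2.2002)

2.497 0.991 2.200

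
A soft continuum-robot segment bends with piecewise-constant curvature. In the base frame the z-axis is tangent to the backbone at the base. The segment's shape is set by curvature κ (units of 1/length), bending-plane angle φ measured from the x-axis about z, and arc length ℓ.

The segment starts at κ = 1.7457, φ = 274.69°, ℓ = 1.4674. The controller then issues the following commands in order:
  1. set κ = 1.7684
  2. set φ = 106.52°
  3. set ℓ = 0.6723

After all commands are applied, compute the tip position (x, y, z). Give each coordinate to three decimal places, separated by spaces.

initial: κ=1.7457, φ=274.69°, ℓ=1.4674
cmd 1: set κ=1.7684 → (κ,φ,ℓ)=(1.7684,274.69°,1.4674) → tip=(0.0857,-1.0450,0.2940)
cmd 2: set φ=106.52° → (κ,φ,ℓ)=(1.7684,106.52°,1.4674) → tip=(-0.2982,1.0053,0.2940)
cmd 3: set ℓ=0.6723 → (κ,φ,ℓ)=(1.7684,106.52°,0.6723) → tip=(-0.1009,0.3401,0.5247)

-0.101 0.340 0.525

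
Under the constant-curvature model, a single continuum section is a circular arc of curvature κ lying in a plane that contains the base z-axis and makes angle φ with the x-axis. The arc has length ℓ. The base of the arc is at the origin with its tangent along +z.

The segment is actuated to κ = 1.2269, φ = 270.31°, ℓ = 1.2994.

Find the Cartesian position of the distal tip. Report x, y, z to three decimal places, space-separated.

0.005 -0.834 0.815

θ = κ·ℓ = 1.2269 × 1.2994 = 1.59423 rad
ρ = (1 − cos θ)/κ = (1 − -0.02344)/1.2269 = 0.83416
z = sin θ / κ = 0.99973/1.2269 = 0.81484
x = ρ cos φ = 0.83416 × cos(270.31°) = 0.00451
y = ρ sin φ = 0.83416 × sin(270.31°) = -0.83415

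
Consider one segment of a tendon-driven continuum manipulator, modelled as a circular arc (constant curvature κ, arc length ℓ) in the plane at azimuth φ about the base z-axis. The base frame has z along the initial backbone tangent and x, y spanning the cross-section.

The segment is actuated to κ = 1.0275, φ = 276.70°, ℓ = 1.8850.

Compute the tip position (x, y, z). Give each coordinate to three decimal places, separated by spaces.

0.154 -1.313 0.909

θ = κ·ℓ = 1.0275 × 1.8850 = 1.93684 rad
ρ = (1 − cos θ)/κ = (1 − -0.35792)/1.0275 = 1.32158
z = sin θ / κ = 0.93375/1.0275 = 0.90876
x = ρ cos φ = 1.32158 × cos(276.70°) = 0.15419
y = ρ sin φ = 1.32158 × sin(276.70°) = -1.31255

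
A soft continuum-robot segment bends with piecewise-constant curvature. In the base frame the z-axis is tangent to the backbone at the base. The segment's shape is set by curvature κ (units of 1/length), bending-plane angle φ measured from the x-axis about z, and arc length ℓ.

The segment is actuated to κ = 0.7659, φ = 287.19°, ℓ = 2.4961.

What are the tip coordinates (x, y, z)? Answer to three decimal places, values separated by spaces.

0.515 -1.664 1.230

θ = κ·ℓ = 0.7659 × 2.4961 = 1.91176 rad
ρ = (1 − cos θ)/κ = (1 − -0.33440)/0.7659 = 1.74226
z = sin θ / κ = 0.94243/0.7659 = 1.23049
x = ρ cos φ = 1.74226 × cos(287.19°) = 0.51491
y = ρ sin φ = 1.74226 × sin(287.19°) = -1.66443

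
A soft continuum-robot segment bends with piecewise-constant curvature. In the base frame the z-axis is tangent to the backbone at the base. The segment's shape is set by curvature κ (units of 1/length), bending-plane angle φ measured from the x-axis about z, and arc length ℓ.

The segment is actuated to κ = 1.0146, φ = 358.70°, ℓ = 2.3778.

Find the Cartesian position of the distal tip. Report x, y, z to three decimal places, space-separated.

θ = κ·ℓ = 1.0146 × 2.3778 = 2.41252 rad
ρ = (1 − cos θ)/κ = (1 − -0.74579)/1.0146 = 1.72067
z = sin θ / κ = 0.66618/1.0146 = 0.65660
x = ρ cos φ = 1.72067 × cos(358.70°) = 1.72023
y = ρ sin φ = 1.72067 × sin(358.70°) = -0.03904

1.720 -0.039 0.657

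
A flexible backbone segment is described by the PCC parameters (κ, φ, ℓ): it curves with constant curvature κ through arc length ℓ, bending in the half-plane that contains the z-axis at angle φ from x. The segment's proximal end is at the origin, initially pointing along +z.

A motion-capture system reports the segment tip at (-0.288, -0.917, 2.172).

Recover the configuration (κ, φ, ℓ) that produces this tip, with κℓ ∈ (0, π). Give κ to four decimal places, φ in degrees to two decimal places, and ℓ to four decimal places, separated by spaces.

0.3408 252.56 2.4453

ρ = √(x²+y²) = √(-0.288² + -0.917²) = 0.96116
φ = atan2(y, x) mod 360° = atan2(-0.917, -0.288) = 252.5642°
|p|² = ρ² + z² = 0.96116² + 2.172² = 5.64142
κ = 2ρ / |p|² = 2×0.96116 / 5.64142 = 0.34075
θ = 2·atan2(ρ, z) = 2·atan2(0.96116, 2.172) = 0.83324 rad
ℓ = θ/κ = 0.83324/0.34075 = 2.44529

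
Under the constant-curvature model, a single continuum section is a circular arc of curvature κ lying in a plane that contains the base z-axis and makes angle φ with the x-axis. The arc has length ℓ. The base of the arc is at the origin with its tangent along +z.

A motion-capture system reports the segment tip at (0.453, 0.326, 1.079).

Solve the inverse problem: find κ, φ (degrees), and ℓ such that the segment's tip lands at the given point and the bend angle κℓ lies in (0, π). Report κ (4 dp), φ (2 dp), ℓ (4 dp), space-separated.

ρ = √(x²+y²) = √(0.453² + 0.326²) = 0.55811
φ = atan2(y, x) mod 360° = atan2(0.326, 0.453) = 35.7406°
|p|² = ρ² + z² = 0.55811² + 1.079² = 1.47573
κ = 2ρ / |p|² = 2×0.55811 / 1.47573 = 0.75638
θ = 2·atan2(ρ, z) = 2·atan2(0.55811, 1.079) = 0.95470 rad
ℓ = θ/κ = 0.95470/0.75638 = 1.26219

0.7564 35.74 1.2622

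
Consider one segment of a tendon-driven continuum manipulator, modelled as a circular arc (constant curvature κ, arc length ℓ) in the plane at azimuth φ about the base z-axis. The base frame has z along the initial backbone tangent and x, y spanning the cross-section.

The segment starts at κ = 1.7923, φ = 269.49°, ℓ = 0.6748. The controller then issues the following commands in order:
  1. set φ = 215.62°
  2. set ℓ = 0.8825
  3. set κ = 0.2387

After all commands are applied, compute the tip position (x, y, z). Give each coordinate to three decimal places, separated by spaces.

-0.075 -0.054 0.876

initial: κ=1.7923, φ=269.49°, ℓ=0.6748
cmd 1: set φ=215.62° → (κ,φ,ℓ)=(1.7923,215.62°,0.6748) → tip=(-0.2932,-0.2101,0.5219)
cmd 2: set ℓ=0.8825 → (κ,φ,ℓ)=(1.7923,215.62°,0.8825) → tip=(-0.4585,-0.3285,0.5579)
cmd 3: set κ=0.2387 → (κ,φ,ℓ)=(0.2387,215.62°,0.8825) → tip=(-0.0753,-0.0539,0.8760)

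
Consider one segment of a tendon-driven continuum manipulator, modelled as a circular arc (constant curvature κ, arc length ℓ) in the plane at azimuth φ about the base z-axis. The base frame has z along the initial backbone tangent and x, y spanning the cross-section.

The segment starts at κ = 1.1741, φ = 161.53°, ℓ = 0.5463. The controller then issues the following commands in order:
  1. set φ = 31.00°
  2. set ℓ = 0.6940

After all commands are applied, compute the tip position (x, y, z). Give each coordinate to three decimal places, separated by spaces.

0.229 0.138 0.620

initial: κ=1.1741, φ=161.53°, ℓ=0.5463
cmd 1: set φ=31.00° → (κ,φ,ℓ)=(1.1741,31.00°,0.5463) → tip=(0.1451,0.0872,0.5096)
cmd 2: set ℓ=0.6940 → (κ,φ,ℓ)=(1.1741,31.00°,0.6940) → tip=(0.2292,0.1377,0.6197)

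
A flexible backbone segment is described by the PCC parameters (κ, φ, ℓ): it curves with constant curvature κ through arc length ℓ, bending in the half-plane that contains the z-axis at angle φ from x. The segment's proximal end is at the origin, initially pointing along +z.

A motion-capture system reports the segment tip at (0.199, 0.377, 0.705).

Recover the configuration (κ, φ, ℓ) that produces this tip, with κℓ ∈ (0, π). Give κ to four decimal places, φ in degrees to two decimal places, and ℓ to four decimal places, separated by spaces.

1.2561 62.17 0.8659

ρ = √(x²+y²) = √(0.199² + 0.377²) = 0.42630
φ = atan2(y, x) mod 360° = atan2(0.377, 0.199) = 62.1726°
|p|² = ρ² + z² = 0.42630² + 0.705² = 0.67875
κ = 2ρ / |p|² = 2×0.42630 / 0.67875 = 1.25612
θ = 2·atan2(ρ, z) = 2·atan2(0.42630, 0.705) = 1.08770 rad
ℓ = θ/κ = 1.08770/1.25612 = 0.86593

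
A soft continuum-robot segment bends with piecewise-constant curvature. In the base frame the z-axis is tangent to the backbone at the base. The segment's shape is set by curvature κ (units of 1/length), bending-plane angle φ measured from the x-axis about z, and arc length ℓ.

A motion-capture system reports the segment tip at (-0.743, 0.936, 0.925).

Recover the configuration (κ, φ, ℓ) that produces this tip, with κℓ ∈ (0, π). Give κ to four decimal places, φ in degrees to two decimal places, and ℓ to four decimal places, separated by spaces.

1.0466 128.44 1.7430

ρ = √(x²+y²) = √(-0.743² + 0.936²) = 1.19505
φ = atan2(y, x) mod 360° = atan2(0.936, -0.743) = 128.4427°
|p|² = ρ² + z² = 1.19505² + 0.925² = 2.28377
κ = 2ρ / |p|² = 2×1.19505 / 2.28377 = 1.04656
θ = 2·atan2(ρ, z) = 2·atan2(1.19505, 0.925) = 1.82419 rad
ℓ = θ/κ = 1.82419/1.04656 = 1.74304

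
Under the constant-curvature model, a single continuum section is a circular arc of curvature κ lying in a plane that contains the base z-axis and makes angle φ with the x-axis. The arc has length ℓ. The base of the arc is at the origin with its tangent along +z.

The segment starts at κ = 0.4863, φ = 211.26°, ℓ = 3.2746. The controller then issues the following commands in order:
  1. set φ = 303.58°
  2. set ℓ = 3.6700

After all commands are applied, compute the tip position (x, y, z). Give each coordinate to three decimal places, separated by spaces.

initial: κ=0.4863, φ=211.26°, ℓ=3.2746
cmd 1: set φ=303.58° → (κ,φ,ℓ)=(0.4863,303.58°,3.2746) → tip=(1.1620,-1.7502,2.0559)
cmd 2: set ℓ=3.6700 → (κ,φ,ℓ)=(0.4863,303.58°,3.6700) → tip=(1.3788,-2.0769,2.0095)

1.379 -2.077 2.009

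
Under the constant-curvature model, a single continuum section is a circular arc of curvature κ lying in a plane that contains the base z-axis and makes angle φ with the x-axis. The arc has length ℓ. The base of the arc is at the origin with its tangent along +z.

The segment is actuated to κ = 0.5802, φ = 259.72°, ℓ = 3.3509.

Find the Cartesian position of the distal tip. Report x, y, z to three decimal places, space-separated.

θ = κ·ℓ = 0.5802 × 3.3509 = 1.94419 rad
ρ = (1 − cos θ)/κ = (1 − -0.36478)/0.5802 = 2.35226
z = sin θ / κ = 0.93109/0.5802 = 1.60478
x = ρ cos φ = 2.35226 × cos(259.72°) = -0.41978
y = ρ sin φ = 2.35226 × sin(259.72°) = -2.31450

-0.420 -2.314 1.605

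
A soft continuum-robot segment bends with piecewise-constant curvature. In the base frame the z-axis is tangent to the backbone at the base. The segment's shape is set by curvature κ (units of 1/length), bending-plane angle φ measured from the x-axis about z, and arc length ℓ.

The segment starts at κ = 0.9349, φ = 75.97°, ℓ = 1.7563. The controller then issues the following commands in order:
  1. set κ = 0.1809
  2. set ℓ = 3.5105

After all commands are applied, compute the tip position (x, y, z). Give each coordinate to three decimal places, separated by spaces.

initial: κ=0.9349, φ=75.97°, ℓ=1.7563
cmd 1: set κ=0.1809 → (κ,φ,ℓ)=(0.1809,75.97°,1.7563) → tip=(0.0671,0.2684,1.7269)
cmd 2: set ℓ=3.5105 → (κ,φ,ℓ)=(0.1809,75.97°,3.5105) → tip=(0.2613,1.0456,3.2793)

0.261 1.046 3.279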